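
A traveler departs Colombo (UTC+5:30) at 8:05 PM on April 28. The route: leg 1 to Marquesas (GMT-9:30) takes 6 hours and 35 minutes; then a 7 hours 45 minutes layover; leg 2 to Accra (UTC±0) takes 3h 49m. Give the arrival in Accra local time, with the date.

Convert departure to UTC: 8:05 PM − 5:30 = 2:35 PM UTC on Apr 28.
Add 6 hours 35 minutes leg 1 → 9:10 PM UTC.
Add 7 hours and 45 minutes layover in Marquesas → 4:55 AM UTC (Apr 29).
Add 3 hours 49 minutes leg 2 → 8:44 AM UTC.
Accra is UTC+0, so local arrival is the same: 8:44 AM on Apr 29.

8:44 AM on April 29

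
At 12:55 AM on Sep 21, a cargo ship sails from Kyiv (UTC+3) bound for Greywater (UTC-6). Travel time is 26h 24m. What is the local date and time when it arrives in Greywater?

Convert departure to UTC: 12:55 AM − 3:00 = 9:55 PM UTC on Sep 20.
Add 26 hours 24 minutes travel time → 12:19 AM UTC (Sep 22).
Greywater is UTC−6:00, so local arrival = 12:19 AM − 6:00 = 6:19 PM on Sep 21.

6:19 PM on Sep 21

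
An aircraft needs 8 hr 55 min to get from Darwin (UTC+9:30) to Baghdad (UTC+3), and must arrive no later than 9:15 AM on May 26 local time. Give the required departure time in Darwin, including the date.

Target arrival in UTC: 9:15 AM − 3:00 = 6:15 AM on May 26.
Subtract 8 hours 55 minutes → departure 9:20 PM UTC on May 25.
Darwin is UTC+9:30: 9:20 PM + 9:30 = 6:50 AM on May 26.

6:50 AM on May 26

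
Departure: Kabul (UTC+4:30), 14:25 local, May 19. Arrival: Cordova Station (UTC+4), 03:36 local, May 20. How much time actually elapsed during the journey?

13 hours 41 minutes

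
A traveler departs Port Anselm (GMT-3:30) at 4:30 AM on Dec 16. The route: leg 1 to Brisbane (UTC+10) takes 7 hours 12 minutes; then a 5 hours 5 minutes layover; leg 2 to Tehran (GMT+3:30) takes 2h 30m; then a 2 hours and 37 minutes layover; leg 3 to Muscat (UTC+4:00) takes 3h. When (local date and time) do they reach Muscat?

8:24 AM on Dec 17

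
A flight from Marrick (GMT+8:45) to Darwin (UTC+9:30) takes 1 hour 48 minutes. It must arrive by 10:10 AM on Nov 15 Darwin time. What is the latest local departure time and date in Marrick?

Target arrival in UTC: 10:10 AM − 9:30 = 12:40 AM on Nov 15.
Subtract 1 hour and 48 minutes → departure 10:52 PM UTC on Nov 14.
Marrick is UTC+8:45: 10:52 PM + 8:45 = 7:37 AM on Nov 15.

7:37 AM on November 15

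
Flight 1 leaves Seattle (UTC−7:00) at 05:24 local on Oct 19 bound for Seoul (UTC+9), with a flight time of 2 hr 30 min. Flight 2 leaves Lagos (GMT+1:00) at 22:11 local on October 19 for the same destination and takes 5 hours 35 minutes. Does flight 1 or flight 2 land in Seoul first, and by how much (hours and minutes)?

the first, by 11 hours 52 minutes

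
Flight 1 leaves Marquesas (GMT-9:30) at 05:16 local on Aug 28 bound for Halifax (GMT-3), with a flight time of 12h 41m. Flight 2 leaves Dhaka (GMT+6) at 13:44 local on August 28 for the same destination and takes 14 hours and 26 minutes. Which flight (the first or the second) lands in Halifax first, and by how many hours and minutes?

the second, by 5 hours 17 minutes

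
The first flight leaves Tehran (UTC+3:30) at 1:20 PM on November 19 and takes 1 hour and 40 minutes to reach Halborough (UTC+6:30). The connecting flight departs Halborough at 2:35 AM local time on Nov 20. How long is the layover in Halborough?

Convert departure to UTC: 1:20 PM − 3:30 = 9:50 AM UTC on Nov 19.
Add 1 hour 40 minutes flight time → 11:30 AM UTC.
Halborough is UTC+6:30, so local arrival = 11:30 AM + 6:30 = 6:00 PM on Nov 19.
Layover = 2:35 AM − 6:00 PM (+1 day) = 8 hours 35 minutes.

8 hours 35 minutes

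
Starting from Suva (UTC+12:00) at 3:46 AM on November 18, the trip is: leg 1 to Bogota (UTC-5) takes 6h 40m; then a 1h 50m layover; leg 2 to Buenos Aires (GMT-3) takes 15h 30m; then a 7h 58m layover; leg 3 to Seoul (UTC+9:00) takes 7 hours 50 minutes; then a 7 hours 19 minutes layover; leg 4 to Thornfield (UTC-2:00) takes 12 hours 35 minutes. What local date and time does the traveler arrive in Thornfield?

1:28 AM on November 20

Convert departure to UTC: 3:46 AM − 12:00 = 3:46 PM UTC on Nov 17.
Add 6 hours and 40 minutes leg 1 → 10:26 PM UTC.
Add 1 hour and 50 minutes layover in Bogota → 12:16 AM UTC (Nov 18).
Add 15 hours 30 minutes leg 2 → 3:46 PM UTC.
Add 7 hours and 58 minutes layover in Buenos Aires → 11:44 PM UTC.
Add 7 hours 50 minutes leg 3 → 7:34 AM UTC (Nov 19).
Add 7 hours 19 minutes layover in Seoul → 2:53 PM UTC.
Add 12 hours and 35 minutes leg 4 → 3:28 AM UTC (Nov 20).
Thornfield is UTC−2:00, so local arrival = 3:28 AM − 2:00 = 1:28 AM on Nov 20.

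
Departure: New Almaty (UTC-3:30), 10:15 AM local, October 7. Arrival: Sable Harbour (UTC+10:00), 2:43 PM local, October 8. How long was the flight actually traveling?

14 hours 58 minutes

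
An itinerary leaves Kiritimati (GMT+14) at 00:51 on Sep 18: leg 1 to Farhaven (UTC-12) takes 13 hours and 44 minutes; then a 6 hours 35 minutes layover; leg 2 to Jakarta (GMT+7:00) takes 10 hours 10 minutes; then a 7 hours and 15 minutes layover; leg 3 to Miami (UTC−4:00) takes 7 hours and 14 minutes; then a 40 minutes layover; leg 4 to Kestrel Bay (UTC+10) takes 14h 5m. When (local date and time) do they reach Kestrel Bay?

Convert departure to UTC: 00:51 − 14:00 = 10:51 UTC on Sep 17.
Add 13 hours and 44 minutes leg 1 → 00:35 UTC (Sep 18).
Add 6 hours 35 minutes layover in Farhaven → 07:10 UTC.
Add 10 hours and 10 minutes leg 2 → 17:20 UTC.
Add 7 hours 15 minutes layover in Jakarta → 00:35 UTC (Sep 19).
Add 7 hours and 14 minutes leg 3 → 07:49 UTC.
Add 40 minutes layover in Miami → 08:29 UTC.
Add 14 hours and 5 minutes leg 4 → 22:34 UTC.
Kestrel Bay is UTC+10:00, so local arrival = 22:34 + 10:00 = 08:34 on Sep 20.

08:34 on September 20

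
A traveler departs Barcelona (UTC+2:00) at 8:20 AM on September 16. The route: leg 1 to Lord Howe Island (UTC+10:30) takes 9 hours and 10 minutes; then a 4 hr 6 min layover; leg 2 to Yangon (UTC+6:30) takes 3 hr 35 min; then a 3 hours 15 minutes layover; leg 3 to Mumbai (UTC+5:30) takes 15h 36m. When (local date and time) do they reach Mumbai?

11:32 PM on Sep 17

Convert departure to UTC: 8:20 AM − 2:00 = 6:20 AM UTC on Sep 16.
Add 9 hours and 10 minutes leg 1 → 3:30 PM UTC.
Add 4 hours 6 minutes layover in Lord Howe Island → 7:36 PM UTC.
Add 3 hours and 35 minutes leg 2 → 11:11 PM UTC.
Add 3 hours and 15 minutes layover in Yangon → 2:26 AM UTC (Sep 17).
Add 15 hours 36 minutes leg 3 → 6:02 PM UTC.
Mumbai is UTC+5:30, so local arrival = 6:02 PM + 5:30 = 11:32 PM on Sep 17.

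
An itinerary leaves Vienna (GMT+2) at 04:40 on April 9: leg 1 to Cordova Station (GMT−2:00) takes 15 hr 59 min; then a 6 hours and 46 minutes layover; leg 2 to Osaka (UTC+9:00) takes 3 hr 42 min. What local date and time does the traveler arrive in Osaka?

14:07 on April 10

Convert departure to UTC: 04:40 − 2:00 = 02:40 UTC on Apr 9.
Add 15 hours 59 minutes leg 1 → 18:39 UTC.
Add 6 hours 46 minutes layover in Cordova Station → 01:25 UTC (Apr 10).
Add 3 hours and 42 minutes leg 2 → 05:07 UTC.
Osaka is UTC+9:00, so local arrival = 05:07 + 9:00 = 14:07 on Apr 10.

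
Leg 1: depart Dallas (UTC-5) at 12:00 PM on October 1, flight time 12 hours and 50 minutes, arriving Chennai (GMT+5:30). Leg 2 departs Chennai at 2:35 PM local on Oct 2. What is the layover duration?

3 hours 15 minutes

Convert departure to UTC: 12:00 PM + 5:00 = 5:00 PM UTC on Oct 1.
Add 12 hours and 50 minutes flight time → 5:50 AM UTC (Oct 2).
Chennai is UTC+5:30, so local arrival = 5:50 AM + 5:30 = 11:20 AM on Oct 2.
Layover = 2:35 PM − 11:20 AM = 3 hours 15 minutes.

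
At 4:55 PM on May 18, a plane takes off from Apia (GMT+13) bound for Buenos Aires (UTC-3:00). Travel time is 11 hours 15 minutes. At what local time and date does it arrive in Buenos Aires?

Convert departure to UTC: 4:55 PM − 13:00 = 3:55 AM UTC on May 18.
Add 11 hours and 15 minutes travel time → 3:10 PM UTC.
Buenos Aires is UTC−3:00, so local arrival = 3:10 PM − 3:00 = 12:10 PM on May 18.

12:10 PM on May 18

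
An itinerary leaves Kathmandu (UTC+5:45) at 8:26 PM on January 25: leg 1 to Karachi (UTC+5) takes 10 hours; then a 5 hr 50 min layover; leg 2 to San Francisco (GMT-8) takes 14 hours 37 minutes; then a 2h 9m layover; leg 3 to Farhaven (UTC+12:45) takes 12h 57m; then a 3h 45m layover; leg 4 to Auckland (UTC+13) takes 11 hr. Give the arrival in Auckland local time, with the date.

Convert departure to UTC: 8:26 PM − 5:45 = 2:41 PM UTC on Jan 25.
Add 10 hours leg 1 → 12:41 AM UTC (Jan 26).
Add 5 hours 50 minutes layover in Karachi → 6:31 AM UTC.
Add 14 hours and 37 minutes leg 2 → 9:08 PM UTC.
Add 2 hours and 9 minutes layover in San Francisco → 11:17 PM UTC.
Add 12 hours 57 minutes leg 3 → 12:14 PM UTC (Jan 27).
Add 3 hours and 45 minutes layover in Farhaven → 3:59 PM UTC.
Add 11 hours leg 4 → 2:59 AM UTC (Jan 28).
Auckland is UTC+13:00, so local arrival = 2:59 AM + 13:00 = 3:59 PM on Jan 28.

3:59 PM on January 28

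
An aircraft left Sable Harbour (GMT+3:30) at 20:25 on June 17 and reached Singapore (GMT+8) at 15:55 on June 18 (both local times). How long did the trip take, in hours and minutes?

15 hours

Departure in UTC: 20:25 − 3:30 = 16:55 on Jun 17.
Arrival in UTC: 15:55 − 8:00 = 07:55 on Jun 18.
Elapsed = 07:55 − 16:55 (+1 day) = 15 hours.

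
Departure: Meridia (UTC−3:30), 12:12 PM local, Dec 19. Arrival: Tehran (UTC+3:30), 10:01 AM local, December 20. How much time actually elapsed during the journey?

14 hours 49 minutes

Departure in UTC: 12:12 PM + 3:30 = 3:42 PM on Dec 19.
Arrival in UTC: 10:01 AM − 3:30 = 6:31 AM on Dec 20.
Elapsed = 6:31 AM − 3:42 PM (+1 day) = 14 hours 49 minutes.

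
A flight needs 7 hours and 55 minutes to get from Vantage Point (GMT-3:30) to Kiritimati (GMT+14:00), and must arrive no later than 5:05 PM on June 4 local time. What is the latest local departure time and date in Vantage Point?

Target arrival in UTC: 5:05 PM − 14:00 = 3:05 AM on Jun 4.
Subtract 7 hours 55 minutes → departure 7:10 PM UTC on Jun 3.
Vantage Point is UTC−3:30: 7:10 PM − 3:30 = 3:40 PM on Jun 3.

3:40 PM on June 3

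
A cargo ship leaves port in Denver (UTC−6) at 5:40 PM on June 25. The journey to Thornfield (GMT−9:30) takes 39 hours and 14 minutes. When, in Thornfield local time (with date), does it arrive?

Convert departure to UTC: 5:40 PM + 6:00 = 11:40 PM UTC on Jun 25.
Add 39 hours 14 minutes travel time → 2:54 PM UTC (Jun 27).
Thornfield is UTC−9:30, so local arrival = 2:54 PM − 9:30 = 5:24 AM on Jun 27.

5:24 AM on Jun 27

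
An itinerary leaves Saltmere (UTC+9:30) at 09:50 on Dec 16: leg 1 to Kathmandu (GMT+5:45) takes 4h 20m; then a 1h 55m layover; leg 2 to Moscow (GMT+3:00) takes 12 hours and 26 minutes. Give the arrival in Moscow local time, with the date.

22:01 on December 16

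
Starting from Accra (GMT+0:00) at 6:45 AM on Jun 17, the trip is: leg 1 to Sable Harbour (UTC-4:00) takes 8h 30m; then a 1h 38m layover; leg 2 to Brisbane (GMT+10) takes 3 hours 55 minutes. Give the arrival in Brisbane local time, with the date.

Accra is at UTC+0, so departure is already 6:45 AM UTC on Jun 17.
Add 8 hours 30 minutes leg 1 → 3:15 PM UTC.
Add 1 hour 38 minutes layover in Sable Harbour → 4:53 PM UTC.
Add 3 hours and 55 minutes leg 2 → 8:48 PM UTC.
Brisbane is UTC+10:00, so local arrival = 8:48 PM + 10:00 = 6:48 AM on Jun 18.

6:48 AM on Jun 18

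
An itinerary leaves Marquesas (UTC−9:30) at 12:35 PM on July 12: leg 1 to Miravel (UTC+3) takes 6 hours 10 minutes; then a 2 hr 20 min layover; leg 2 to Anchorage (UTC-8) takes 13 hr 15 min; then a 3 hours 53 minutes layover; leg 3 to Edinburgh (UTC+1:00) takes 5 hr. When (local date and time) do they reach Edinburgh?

5:43 AM on Jul 14

Convert departure to UTC: 12:35 PM + 9:30 = 10:05 PM UTC on Jul 12.
Add 6 hours and 10 minutes leg 1 → 4:15 AM UTC (Jul 13).
Add 2 hours and 20 minutes layover in Miravel → 6:35 AM UTC.
Add 13 hours 15 minutes leg 2 → 7:50 PM UTC.
Add 3 hours and 53 minutes layover in Anchorage → 11:43 PM UTC.
Add 5 hours leg 3 → 4:43 AM UTC (Jul 14).
Edinburgh is UTC+1:00, so local arrival = 4:43 AM + 1:00 = 5:43 AM on Jul 14.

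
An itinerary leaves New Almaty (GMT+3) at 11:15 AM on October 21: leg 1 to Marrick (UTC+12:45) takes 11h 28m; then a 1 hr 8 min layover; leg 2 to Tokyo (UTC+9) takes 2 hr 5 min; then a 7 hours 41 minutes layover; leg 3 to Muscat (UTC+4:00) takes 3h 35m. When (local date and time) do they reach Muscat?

Convert departure to UTC: 11:15 AM − 3:00 = 8:15 AM UTC on Oct 21.
Add 11 hours and 28 minutes leg 1 → 7:43 PM UTC.
Add 1 hour 8 minutes layover in Marrick → 8:51 PM UTC.
Add 2 hours 5 minutes leg 2 → 10:56 PM UTC.
Add 7 hours 41 minutes layover in Tokyo → 6:37 AM UTC (Oct 22).
Add 3 hours 35 minutes leg 3 → 10:12 AM UTC.
Muscat is UTC+4:00, so local arrival = 10:12 AM + 4:00 = 2:12 PM on Oct 22.

2:12 PM on Oct 22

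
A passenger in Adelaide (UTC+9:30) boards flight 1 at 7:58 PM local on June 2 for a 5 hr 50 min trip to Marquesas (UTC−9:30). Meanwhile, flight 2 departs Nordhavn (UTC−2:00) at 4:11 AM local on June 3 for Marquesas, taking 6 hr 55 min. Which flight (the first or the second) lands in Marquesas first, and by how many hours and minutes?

Flight 1 in UTC: 7:58 PM − 9:30 = 10:28 AM on Jun 2.
+5 hours and 50 minutes → arrive 4:18 PM UTC on Jun 2.
Flight 2 in UTC: 4:11 AM + 2:00 = 6:11 AM on Jun 3.
+6 hours and 55 minutes → arrive 1:06 PM UTC on Jun 3.
Flight 1 lands earlier by 20 hours 48 minutes.

the first, by 20 hours 48 minutes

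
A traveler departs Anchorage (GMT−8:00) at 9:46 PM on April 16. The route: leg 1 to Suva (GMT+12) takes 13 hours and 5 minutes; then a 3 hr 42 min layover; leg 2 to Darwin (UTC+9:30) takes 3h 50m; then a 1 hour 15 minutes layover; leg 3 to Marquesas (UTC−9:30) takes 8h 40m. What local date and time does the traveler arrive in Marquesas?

2:48 AM on Apr 18

Convert departure to UTC: 9:46 PM + 8:00 = 5:46 AM UTC on Apr 17.
Add 13 hours 5 minutes leg 1 → 6:51 PM UTC.
Add 3 hours and 42 minutes layover in Suva → 10:33 PM UTC.
Add 3 hours 50 minutes leg 2 → 2:23 AM UTC (Apr 18).
Add 1 hour 15 minutes layover in Darwin → 3:38 AM UTC.
Add 8 hours and 40 minutes leg 3 → 12:18 PM UTC.
Marquesas is UTC−9:30, so local arrival = 12:18 PM − 9:30 = 2:48 AM on Apr 18.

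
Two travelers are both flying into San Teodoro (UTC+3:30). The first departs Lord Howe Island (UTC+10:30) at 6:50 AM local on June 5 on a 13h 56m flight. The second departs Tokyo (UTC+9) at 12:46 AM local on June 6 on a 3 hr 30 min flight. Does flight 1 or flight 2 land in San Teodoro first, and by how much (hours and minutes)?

Flight 1 in UTC: 6:50 AM − 10:30 = 8:20 PM on Jun 4.
+13 hours and 56 minutes → arrive 10:16 AM UTC on Jun 5.
Flight 2 in UTC: 12:46 AM − 9:00 = 3:46 PM on Jun 5.
+3 hours 30 minutes → arrive 7:16 PM UTC on Jun 5.
Flight 1 lands earlier by 9 hours.

the first, by 9 hours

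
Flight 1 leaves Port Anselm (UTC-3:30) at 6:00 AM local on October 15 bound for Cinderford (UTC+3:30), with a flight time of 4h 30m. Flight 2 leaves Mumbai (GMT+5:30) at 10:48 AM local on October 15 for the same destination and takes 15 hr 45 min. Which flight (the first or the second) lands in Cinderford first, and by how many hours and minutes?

the first, by 7 hours 3 minutes

Flight 1 in UTC: 6:00 AM + 3:30 = 9:30 AM on Oct 15.
+4 hours and 30 minutes → arrive 2:00 PM UTC on Oct 15.
Flight 2 in UTC: 10:48 AM − 5:30 = 5:18 AM on Oct 15.
+15 hours 45 minutes → arrive 9:03 PM UTC on Oct 15.
Flight 1 lands earlier by 7 hours 3 minutes.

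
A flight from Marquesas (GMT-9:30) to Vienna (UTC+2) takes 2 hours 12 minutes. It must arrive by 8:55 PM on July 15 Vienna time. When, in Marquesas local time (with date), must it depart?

7:13 AM on July 15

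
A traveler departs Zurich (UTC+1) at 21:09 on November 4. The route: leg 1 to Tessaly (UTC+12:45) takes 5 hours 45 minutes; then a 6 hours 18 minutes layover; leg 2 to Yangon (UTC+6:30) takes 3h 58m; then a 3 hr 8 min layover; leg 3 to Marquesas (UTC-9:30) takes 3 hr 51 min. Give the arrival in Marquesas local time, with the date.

09:39 on Nov 5

Convert departure to UTC: 21:09 − 1:00 = 20:09 UTC on Nov 4.
Add 5 hours 45 minutes leg 1 → 01:54 UTC (Nov 5).
Add 6 hours and 18 minutes layover in Tessaly → 08:12 UTC.
Add 3 hours 58 minutes leg 2 → 12:10 UTC.
Add 3 hours and 8 minutes layover in Yangon → 15:18 UTC.
Add 3 hours 51 minutes leg 3 → 19:09 UTC.
Marquesas is UTC−9:30, so local arrival = 19:09 − 9:30 = 09:39 on Nov 5.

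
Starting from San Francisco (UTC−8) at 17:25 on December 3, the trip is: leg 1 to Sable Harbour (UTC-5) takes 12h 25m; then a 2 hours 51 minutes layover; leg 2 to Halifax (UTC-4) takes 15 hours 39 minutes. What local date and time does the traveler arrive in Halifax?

Convert departure to UTC: 17:25 + 8:00 = 01:25 UTC on Dec 4.
Add 12 hours 25 minutes leg 1 → 13:50 UTC.
Add 2 hours 51 minutes layover in Sable Harbour → 16:41 UTC.
Add 15 hours 39 minutes leg 2 → 08:20 UTC (Dec 5).
Halifax is UTC−4:00, so local arrival = 08:20 − 4:00 = 04:20 on Dec 5.

04:20 on Dec 5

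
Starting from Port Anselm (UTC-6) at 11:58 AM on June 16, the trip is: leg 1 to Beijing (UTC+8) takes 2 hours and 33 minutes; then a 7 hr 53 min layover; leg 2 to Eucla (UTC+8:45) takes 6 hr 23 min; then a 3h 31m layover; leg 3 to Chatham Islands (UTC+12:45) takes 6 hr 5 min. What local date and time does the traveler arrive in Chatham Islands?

Convert departure to UTC: 11:58 AM + 6:00 = 5:58 PM UTC on Jun 16.
Add 2 hours 33 minutes leg 1 → 8:31 PM UTC.
Add 7 hours 53 minutes layover in Beijing → 4:24 AM UTC (Jun 17).
Add 6 hours and 23 minutes leg 2 → 10:47 AM UTC.
Add 3 hours 31 minutes layover in Eucla → 2:18 PM UTC.
Add 6 hours and 5 minutes leg 3 → 8:23 PM UTC.
Chatham Islands is UTC+12:45, so local arrival = 8:23 PM + 12:45 = 9:08 AM on Jun 18.

9:08 AM on Jun 18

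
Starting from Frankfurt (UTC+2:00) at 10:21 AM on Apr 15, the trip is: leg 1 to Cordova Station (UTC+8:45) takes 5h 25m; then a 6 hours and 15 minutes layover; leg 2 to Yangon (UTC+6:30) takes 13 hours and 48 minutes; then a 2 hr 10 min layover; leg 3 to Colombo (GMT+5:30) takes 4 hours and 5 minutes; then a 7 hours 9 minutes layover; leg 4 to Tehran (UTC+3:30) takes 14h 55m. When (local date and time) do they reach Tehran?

5:38 PM on April 17

Convert departure to UTC: 10:21 AM − 2:00 = 8:21 AM UTC on Apr 15.
Add 5 hours 25 minutes leg 1 → 1:46 PM UTC.
Add 6 hours and 15 minutes layover in Cordova Station → 8:01 PM UTC.
Add 13 hours and 48 minutes leg 2 → 9:49 AM UTC (Apr 16).
Add 2 hours and 10 minutes layover in Yangon → 11:59 AM UTC.
Add 4 hours 5 minutes leg 3 → 4:04 PM UTC.
Add 7 hours 9 minutes layover in Colombo → 11:13 PM UTC.
Add 14 hours and 55 minutes leg 4 → 2:08 PM UTC (Apr 17).
Tehran is UTC+3:30, so local arrival = 2:08 PM + 3:30 = 5:38 PM on Apr 17.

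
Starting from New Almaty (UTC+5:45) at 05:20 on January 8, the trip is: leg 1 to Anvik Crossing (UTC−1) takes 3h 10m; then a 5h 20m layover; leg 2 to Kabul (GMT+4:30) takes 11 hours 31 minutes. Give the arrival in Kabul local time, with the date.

00:06 on Jan 9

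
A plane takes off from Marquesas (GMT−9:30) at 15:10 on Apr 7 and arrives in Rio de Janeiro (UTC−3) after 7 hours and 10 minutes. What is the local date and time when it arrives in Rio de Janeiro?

Convert departure to UTC: 15:10 + 9:30 = 00:40 UTC on Apr 8.
Add 7 hours and 10 minutes travel time → 07:50 UTC.
Rio de Janeiro is UTC−3:00, so local arrival = 07:50 − 3:00 = 04:50 on Apr 8.

04:50 on April 8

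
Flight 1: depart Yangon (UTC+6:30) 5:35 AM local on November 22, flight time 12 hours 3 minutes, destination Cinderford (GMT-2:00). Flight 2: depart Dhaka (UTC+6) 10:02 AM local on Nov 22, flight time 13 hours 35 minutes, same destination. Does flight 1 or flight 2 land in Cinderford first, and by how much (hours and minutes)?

the first, by 6 hours 29 minutes

Flight 1 in UTC: 5:35 AM − 6:30 = 11:05 PM on Nov 21.
+12 hours and 3 minutes → arrive 11:08 AM UTC on Nov 22.
Flight 2 in UTC: 10:02 AM − 6:00 = 4:02 AM on Nov 22.
+13 hours and 35 minutes → arrive 5:37 PM UTC on Nov 22.
Flight 1 lands earlier by 6 hours 29 minutes.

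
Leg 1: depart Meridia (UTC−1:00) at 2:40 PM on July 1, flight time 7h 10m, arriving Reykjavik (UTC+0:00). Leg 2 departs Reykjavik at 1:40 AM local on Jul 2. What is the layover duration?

2 hours 50 minutes

Convert departure to UTC: 2:40 PM + 1:00 = 3:40 PM UTC on Jul 1.
Add 7 hours 10 minutes flight time → 10:50 PM UTC.
Reykjavik is UTC+0, so local arrival is the same: 10:50 PM on Jul 1.
Layover = 1:40 AM − 10:50 PM (+1 day) = 2 hours 50 minutes.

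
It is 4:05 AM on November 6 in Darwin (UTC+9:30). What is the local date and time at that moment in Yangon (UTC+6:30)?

1:05 AM on November 6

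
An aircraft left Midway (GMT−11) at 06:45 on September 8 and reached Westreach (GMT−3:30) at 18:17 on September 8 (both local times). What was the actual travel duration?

4 hours 2 minutes

Departure in UTC: 06:45 + 11:00 = 17:45 on Sep 8.
Arrival in UTC: 18:17 + 3:30 = 21:47 on Sep 8.
Elapsed = 21:47 − 17:45 = 4 hours 2 minutes.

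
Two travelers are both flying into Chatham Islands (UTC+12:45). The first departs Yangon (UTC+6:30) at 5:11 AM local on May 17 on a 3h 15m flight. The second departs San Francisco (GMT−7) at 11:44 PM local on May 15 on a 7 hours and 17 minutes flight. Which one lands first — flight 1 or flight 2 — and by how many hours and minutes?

Flight 1 in UTC: 5:11 AM − 6:30 = 10:41 PM on May 16.
+3 hours 15 minutes → arrive 1:56 AM UTC on May 17.
Flight 2 in UTC: 11:44 PM + 7:00 = 6:44 AM on May 16.
+7 hours and 17 minutes → arrive 2:01 PM UTC on May 16.
Flight 2 lands earlier by 11 hours 55 minutes.

the second, by 11 hours 55 minutes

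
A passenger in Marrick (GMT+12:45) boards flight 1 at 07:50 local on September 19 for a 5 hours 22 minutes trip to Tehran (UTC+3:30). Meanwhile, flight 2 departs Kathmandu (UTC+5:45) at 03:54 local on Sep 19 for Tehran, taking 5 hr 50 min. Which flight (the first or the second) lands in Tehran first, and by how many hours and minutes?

Flight 1 in UTC: 07:50 − 12:45 = 19:05 on Sep 18.
+5 hours 22 minutes → arrive 00:27 UTC on Sep 19.
Flight 2 in UTC: 03:54 − 5:45 = 22:09 on Sep 18.
+5 hours and 50 minutes → arrive 03:59 UTC on Sep 19.
Flight 1 lands earlier by 3 hours 32 minutes.

the first, by 3 hours 32 minutes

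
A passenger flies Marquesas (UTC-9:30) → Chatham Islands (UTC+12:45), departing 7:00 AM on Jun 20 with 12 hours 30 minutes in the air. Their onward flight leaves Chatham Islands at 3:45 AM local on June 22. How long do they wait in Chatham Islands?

10 hours

Convert departure to UTC: 7:00 AM + 9:30 = 4:30 PM UTC on Jun 20.
Add 12 hours 30 minutes flight time → 5:00 AM UTC (Jun 21).
Chatham Islands is UTC+12:45, so local arrival = 5:00 AM + 12:45 = 5:45 PM on Jun 21.
Layover = 3:45 AM − 5:45 PM (+1 day) = 10 hours.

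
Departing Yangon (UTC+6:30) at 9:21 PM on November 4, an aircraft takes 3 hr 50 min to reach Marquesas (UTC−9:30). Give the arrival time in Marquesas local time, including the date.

Convert departure to UTC: 9:21 PM − 6:30 = 2:51 PM UTC on Nov 4.
Add 3 hours and 50 minutes travel time → 6:41 PM UTC.
Marquesas is UTC−9:30, so local arrival = 6:41 PM − 9:30 = 9:11 AM on Nov 4.

9:11 AM on November 4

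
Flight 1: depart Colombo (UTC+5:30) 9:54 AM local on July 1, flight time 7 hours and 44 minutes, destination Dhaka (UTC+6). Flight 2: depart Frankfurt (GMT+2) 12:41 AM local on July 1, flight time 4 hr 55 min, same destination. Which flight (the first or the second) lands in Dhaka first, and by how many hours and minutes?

Flight 1 in UTC: 9:54 AM − 5:30 = 4:24 AM on Jul 1.
+7 hours 44 minutes → arrive 12:08 PM UTC on Jul 1.
Flight 2 in UTC: 12:41 AM − 2:00 = 10:41 PM on Jun 30.
+4 hours 55 minutes → arrive 3:36 AM UTC on Jul 1.
Flight 2 lands earlier by 8 hours 32 minutes.

the second, by 8 hours 32 minutes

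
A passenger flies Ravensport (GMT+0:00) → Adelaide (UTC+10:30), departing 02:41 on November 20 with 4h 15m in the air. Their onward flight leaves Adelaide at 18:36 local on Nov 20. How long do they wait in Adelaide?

1 hour 10 minutes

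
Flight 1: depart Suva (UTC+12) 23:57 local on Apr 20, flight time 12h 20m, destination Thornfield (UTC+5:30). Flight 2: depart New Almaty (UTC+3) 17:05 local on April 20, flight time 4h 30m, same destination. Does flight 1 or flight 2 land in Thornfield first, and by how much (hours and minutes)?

Flight 1 in UTC: 23:57 − 12:00 = 11:57 on Apr 20.
+12 hours 20 minutes → arrive 00:17 UTC on Apr 21.
Flight 2 in UTC: 17:05 − 3:00 = 14:05 on Apr 20.
+4 hours and 30 minutes → arrive 18:35 UTC on Apr 20.
Flight 2 lands earlier by 5 hours 42 minutes.

the second, by 5 hours 42 minutes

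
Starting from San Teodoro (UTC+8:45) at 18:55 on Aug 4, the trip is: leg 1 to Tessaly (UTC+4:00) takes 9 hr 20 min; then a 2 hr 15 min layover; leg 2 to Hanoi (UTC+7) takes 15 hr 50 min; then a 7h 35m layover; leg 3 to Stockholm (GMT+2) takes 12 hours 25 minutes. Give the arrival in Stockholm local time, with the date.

11:35 on Aug 6

Convert departure to UTC: 18:55 − 8:45 = 10:10 UTC on Aug 4.
Add 9 hours and 20 minutes leg 1 → 19:30 UTC.
Add 2 hours 15 minutes layover in Tessaly → 21:45 UTC.
Add 15 hours and 50 minutes leg 2 → 13:35 UTC (Aug 5).
Add 7 hours 35 minutes layover in Hanoi → 21:10 UTC.
Add 12 hours and 25 minutes leg 3 → 09:35 UTC (Aug 6).
Stockholm is UTC+2:00, so local arrival = 09:35 + 2:00 = 11:35 on Aug 6.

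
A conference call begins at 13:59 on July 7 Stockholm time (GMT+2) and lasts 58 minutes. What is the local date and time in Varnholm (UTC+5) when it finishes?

17:57 on July 7

Convert start to UTC: 13:59 − 2:00 = 11:59 UTC on Jul 7.
Add 58 minutes duration → 12:57 UTC.
Varnholm is UTC+5:00, so local end time = 12:57 + 5:00 = 17:57 on Jul 7.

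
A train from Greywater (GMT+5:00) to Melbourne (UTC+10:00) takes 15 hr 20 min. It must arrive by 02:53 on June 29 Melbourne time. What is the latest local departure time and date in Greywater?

06:33 on June 28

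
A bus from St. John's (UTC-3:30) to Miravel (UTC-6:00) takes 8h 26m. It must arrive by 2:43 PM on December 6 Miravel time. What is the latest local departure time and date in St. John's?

8:47 AM on December 6

Target arrival in UTC: 2:43 PM + 6:00 = 8:43 PM on Dec 6.
Subtract 8 hours and 26 minutes → departure 12:17 PM UTC on Dec 6.
St. John's is UTC−3:30: 12:17 PM − 3:30 = 8:47 AM on Dec 6.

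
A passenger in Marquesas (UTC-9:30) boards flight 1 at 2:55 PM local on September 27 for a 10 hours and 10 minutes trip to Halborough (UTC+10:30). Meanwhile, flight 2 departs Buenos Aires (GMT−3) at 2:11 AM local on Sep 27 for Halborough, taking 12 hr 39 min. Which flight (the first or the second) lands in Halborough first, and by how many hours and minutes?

Flight 1 in UTC: 2:55 PM + 9:30 = 12:25 AM on Sep 28.
+10 hours and 10 minutes → arrive 10:35 AM UTC on Sep 28.
Flight 2 in UTC: 2:11 AM + 3:00 = 5:11 AM on Sep 27.
+12 hours 39 minutes → arrive 5:50 PM UTC on Sep 27.
Flight 2 lands earlier by 16 hours 45 minutes.

the second, by 16 hours 45 minutes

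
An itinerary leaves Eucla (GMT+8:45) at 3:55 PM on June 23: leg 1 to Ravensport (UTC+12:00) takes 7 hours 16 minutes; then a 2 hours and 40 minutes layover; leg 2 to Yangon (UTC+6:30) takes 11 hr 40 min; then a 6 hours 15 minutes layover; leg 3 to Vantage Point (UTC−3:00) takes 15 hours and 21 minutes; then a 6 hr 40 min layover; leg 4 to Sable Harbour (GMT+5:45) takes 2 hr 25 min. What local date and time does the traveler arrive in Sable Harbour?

5:12 PM on Jun 25

Convert departure to UTC: 3:55 PM − 8:45 = 7:10 AM UTC on Jun 23.
Add 7 hours 16 minutes leg 1 → 2:26 PM UTC.
Add 2 hours and 40 minutes layover in Ravensport → 5:06 PM UTC.
Add 11 hours and 40 minutes leg 2 → 4:46 AM UTC (Jun 24).
Add 6 hours and 15 minutes layover in Yangon → 11:01 AM UTC.
Add 15 hours and 21 minutes leg 3 → 2:22 AM UTC (Jun 25).
Add 6 hours 40 minutes layover in Vantage Point → 9:02 AM UTC.
Add 2 hours 25 minutes leg 4 → 11:27 AM UTC.
Sable Harbour is UTC+5:45, so local arrival = 11:27 AM + 5:45 = 5:12 PM on Jun 25.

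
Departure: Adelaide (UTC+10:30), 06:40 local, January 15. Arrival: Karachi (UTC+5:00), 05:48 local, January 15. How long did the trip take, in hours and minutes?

4 hours 38 minutes

Karachi is 5:30 behind Adelaide.
Clock-face elapsed time (ignoring zones) is −52 minutes.
Actual elapsed = −52 minutes + 5:30 = 4 hours 38 minutes.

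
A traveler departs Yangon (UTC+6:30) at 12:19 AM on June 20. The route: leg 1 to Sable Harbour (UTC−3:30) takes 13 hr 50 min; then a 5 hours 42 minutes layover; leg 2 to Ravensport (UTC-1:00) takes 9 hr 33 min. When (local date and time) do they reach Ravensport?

Convert departure to UTC: 12:19 AM − 6:30 = 5:49 PM UTC on Jun 19.
Add 13 hours and 50 minutes leg 1 → 7:39 AM UTC (Jun 20).
Add 5 hours and 42 minutes layover in Sable Harbour → 1:21 PM UTC.
Add 9 hours 33 minutes leg 2 → 10:54 PM UTC.
Ravensport is UTC−1:00, so local arrival = 10:54 PM − 1:00 = 9:54 PM on Jun 20.

9:54 PM on June 20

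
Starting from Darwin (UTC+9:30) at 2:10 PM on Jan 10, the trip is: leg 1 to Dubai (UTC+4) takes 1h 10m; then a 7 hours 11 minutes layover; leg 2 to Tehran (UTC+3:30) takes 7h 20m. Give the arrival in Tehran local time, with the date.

11:51 PM on Jan 10

Convert departure to UTC: 2:10 PM − 9:30 = 4:40 AM UTC on Jan 10.
Add 1 hour and 10 minutes leg 1 → 5:50 AM UTC.
Add 7 hours 11 minutes layover in Dubai → 1:01 PM UTC.
Add 7 hours 20 minutes leg 2 → 8:21 PM UTC.
Tehran is UTC+3:30, so local arrival = 8:21 PM + 3:30 = 11:51 PM on Jan 10.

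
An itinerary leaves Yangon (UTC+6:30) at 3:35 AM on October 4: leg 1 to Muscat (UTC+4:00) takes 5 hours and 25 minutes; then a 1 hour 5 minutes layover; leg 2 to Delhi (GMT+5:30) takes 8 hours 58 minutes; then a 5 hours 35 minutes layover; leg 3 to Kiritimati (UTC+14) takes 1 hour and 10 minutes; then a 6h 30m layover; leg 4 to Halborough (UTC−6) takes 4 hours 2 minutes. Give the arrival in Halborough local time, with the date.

Convert departure to UTC: 3:35 AM − 6:30 = 9:05 PM UTC on Oct 3.
Add 5 hours and 25 minutes leg 1 → 2:30 AM UTC (Oct 4).
Add 1 hour 5 minutes layover in Muscat → 3:35 AM UTC.
Add 8 hours and 58 minutes leg 2 → 12:33 PM UTC.
Add 5 hours 35 minutes layover in Delhi → 6:08 PM UTC.
Add 1 hour and 10 minutes leg 3 → 7:18 PM UTC.
Add 6 hours 30 minutes layover in Kiritimati → 1:48 AM UTC (Oct 5).
Add 4 hours and 2 minutes leg 4 → 5:50 AM UTC.
Halborough is UTC−6:00, so local arrival = 5:50 AM − 6:00 = 11:50 PM on Oct 4.

11:50 PM on October 4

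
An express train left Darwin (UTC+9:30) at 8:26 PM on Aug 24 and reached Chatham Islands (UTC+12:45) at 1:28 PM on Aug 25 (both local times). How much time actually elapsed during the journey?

Chatham Islands is 3:15 ahead of Darwin.
Clock-face elapsed time (ignoring zones) is 17 hours 2 minutes.
Actual elapsed = 17 hours 2 minutes − 3:15 = 13 hours 47 minutes.

13 hours 47 minutes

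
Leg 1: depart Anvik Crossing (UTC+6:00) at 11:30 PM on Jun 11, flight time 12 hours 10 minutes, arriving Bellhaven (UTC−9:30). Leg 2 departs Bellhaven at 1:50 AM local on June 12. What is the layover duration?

Convert departure to UTC: 11:30 PM − 6:00 = 5:30 PM UTC on Jun 11.
Add 12 hours 10 minutes flight time → 5:40 AM UTC (Jun 12).
Bellhaven is UTC−9:30, so local arrival = 5:40 AM − 9:30 = 8:10 PM on Jun 11.
Layover = 1:50 AM − 8:10 PM (+1 day) = 5 hours 40 minutes.

5 hours 40 minutes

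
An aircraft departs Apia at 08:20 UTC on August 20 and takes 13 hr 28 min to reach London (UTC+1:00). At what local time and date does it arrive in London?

Departure is given in UTC: 08:20 on Aug 20.
Add 13 hours 28 minutes → 21:48 UTC.
London is UTC+1:00: 21:48 + 1:00 = 22:48 on Aug 20.

22:48 on August 20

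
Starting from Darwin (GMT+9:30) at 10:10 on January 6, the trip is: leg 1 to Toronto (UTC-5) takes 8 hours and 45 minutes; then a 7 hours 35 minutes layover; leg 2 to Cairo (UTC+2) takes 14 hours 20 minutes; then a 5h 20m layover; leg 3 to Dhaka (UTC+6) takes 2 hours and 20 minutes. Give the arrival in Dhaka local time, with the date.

21:00 on January 7

Convert departure to UTC: 10:10 − 9:30 = 00:40 UTC on Jan 6.
Add 8 hours 45 minutes leg 1 → 09:25 UTC.
Add 7 hours 35 minutes layover in Toronto → 17:00 UTC.
Add 14 hours and 20 minutes leg 2 → 07:20 UTC (Jan 7).
Add 5 hours 20 minutes layover in Cairo → 12:40 UTC.
Add 2 hours and 20 minutes leg 3 → 15:00 UTC.
Dhaka is UTC+6:00, so local arrival = 15:00 + 6:00 = 21:00 on Jan 7.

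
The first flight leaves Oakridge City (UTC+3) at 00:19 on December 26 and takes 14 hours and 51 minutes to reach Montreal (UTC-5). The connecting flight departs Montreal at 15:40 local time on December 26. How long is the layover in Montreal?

Convert departure to UTC: 00:19 − 3:00 = 21:19 UTC on Dec 25.
Add 14 hours and 51 minutes flight time → 12:10 UTC (Dec 26).
Montreal is UTC−5:00, so local arrival = 12:10 − 5:00 = 07:10 on Dec 26.
Layover = 15:40 − 07:10 = 8 hours 30 minutes.

8 hours 30 minutes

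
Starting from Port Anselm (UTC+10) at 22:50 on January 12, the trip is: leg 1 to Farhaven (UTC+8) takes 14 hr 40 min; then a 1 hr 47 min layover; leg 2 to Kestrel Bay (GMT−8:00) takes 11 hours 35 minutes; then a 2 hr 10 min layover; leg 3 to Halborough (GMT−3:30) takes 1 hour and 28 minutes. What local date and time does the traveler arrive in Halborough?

17:00 on January 13

Convert departure to UTC: 22:50 − 10:00 = 12:50 UTC on Jan 12.
Add 14 hours and 40 minutes leg 1 → 03:30 UTC (Jan 13).
Add 1 hour and 47 minutes layover in Farhaven → 05:17 UTC.
Add 11 hours 35 minutes leg 2 → 16:52 UTC.
Add 2 hours and 10 minutes layover in Kestrel Bay → 19:02 UTC.
Add 1 hour 28 minutes leg 3 → 20:30 UTC.
Halborough is UTC−3:30, so local arrival = 20:30 − 3:30 = 17:00 on Jan 13.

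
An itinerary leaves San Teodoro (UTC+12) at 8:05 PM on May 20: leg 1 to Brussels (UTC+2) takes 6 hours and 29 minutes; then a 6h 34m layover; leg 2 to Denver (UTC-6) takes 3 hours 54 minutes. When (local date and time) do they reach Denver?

7:02 PM on May 20

Convert departure to UTC: 8:05 PM − 12:00 = 8:05 AM UTC on May 20.
Add 6 hours and 29 minutes leg 1 → 2:34 PM UTC.
Add 6 hours and 34 minutes layover in Brussels → 9:08 PM UTC.
Add 3 hours 54 minutes leg 2 → 1:02 AM UTC (May 21).
Denver is UTC−6:00, so local arrival = 1:02 AM − 6:00 = 7:02 PM on May 20.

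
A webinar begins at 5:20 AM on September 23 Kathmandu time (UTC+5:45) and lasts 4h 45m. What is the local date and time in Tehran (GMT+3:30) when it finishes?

7:50 AM on September 23

Convert start to UTC: 5:20 AM − 5:45 = 11:35 PM UTC on Sep 22.
Add 4 hours and 45 minutes duration → 4:20 AM UTC (Sep 23).
Tehran is UTC+3:30, so local end time = 4:20 AM + 3:30 = 7:50 AM on Sep 23.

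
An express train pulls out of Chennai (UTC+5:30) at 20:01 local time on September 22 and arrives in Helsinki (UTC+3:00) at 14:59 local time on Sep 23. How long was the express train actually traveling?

21 hours 28 minutes

Helsinki is 2:30 behind Chennai.
Clock-face elapsed time (ignoring zones) is 18 hours 58 minutes.
Actual elapsed = 18 hours 58 minutes + 2:30 = 21 hours 28 minutes.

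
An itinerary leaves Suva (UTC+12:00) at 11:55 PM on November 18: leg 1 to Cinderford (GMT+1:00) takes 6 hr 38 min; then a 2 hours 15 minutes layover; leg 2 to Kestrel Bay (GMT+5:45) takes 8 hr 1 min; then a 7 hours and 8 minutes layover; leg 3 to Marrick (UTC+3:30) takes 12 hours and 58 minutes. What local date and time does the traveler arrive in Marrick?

Convert departure to UTC: 11:55 PM − 12:00 = 11:55 AM UTC on Nov 18.
Add 6 hours 38 minutes leg 1 → 6:33 PM UTC.
Add 2 hours and 15 minutes layover in Cinderford → 8:48 PM UTC.
Add 8 hours and 1 minute leg 2 → 4:49 AM UTC (Nov 19).
Add 7 hours 8 minutes layover in Kestrel Bay → 11:57 AM UTC.
Add 12 hours 58 minutes leg 3 → 12:55 AM UTC (Nov 20).
Marrick is UTC+3:30, so local arrival = 12:55 AM + 3:30 = 4:25 AM on Nov 20.

4:25 AM on Nov 20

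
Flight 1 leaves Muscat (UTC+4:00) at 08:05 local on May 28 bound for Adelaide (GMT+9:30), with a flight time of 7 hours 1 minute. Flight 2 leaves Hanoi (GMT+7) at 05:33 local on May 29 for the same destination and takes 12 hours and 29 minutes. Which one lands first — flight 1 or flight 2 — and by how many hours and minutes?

the first, by 23 hours 56 minutes

Flight 1 in UTC: 08:05 − 4:00 = 04:05 on May 28.
+7 hours and 1 minute → arrive 11:06 UTC on May 28.
Flight 2 in UTC: 05:33 − 7:00 = 22:33 on May 28.
+12 hours 29 minutes → arrive 11:02 UTC on May 29.
Flight 1 lands earlier by 23 hours 56 minutes.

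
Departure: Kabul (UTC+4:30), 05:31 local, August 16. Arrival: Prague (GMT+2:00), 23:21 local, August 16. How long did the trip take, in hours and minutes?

20 hours 20 minutes

Departure in UTC: 05:31 − 4:30 = 01:01 on Aug 16.
Arrival in UTC: 23:21 − 2:00 = 21:21 on Aug 16.
Elapsed = 21:21 − 01:01 = 20 hours 20 minutes.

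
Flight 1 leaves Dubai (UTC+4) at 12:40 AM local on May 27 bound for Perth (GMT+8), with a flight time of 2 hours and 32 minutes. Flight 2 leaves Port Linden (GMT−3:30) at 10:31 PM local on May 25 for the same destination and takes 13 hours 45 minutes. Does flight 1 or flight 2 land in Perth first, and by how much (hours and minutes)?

the second, by 7 hours 26 minutes

Flight 1 in UTC: 12:40 AM − 4:00 = 8:40 PM on May 26.
+2 hours and 32 minutes → arrive 11:12 PM UTC on May 26.
Flight 2 in UTC: 10:31 PM + 3:30 = 2:01 AM on May 26.
+13 hours and 45 minutes → arrive 3:46 PM UTC on May 26.
Flight 2 lands earlier by 7 hours 26 minutes.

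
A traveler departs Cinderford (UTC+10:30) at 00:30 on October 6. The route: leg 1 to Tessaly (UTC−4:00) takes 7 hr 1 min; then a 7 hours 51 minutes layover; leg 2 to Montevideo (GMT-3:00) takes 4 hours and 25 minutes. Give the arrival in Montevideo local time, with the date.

06:17 on October 6

Convert departure to UTC: 00:30 − 10:30 = 14:00 UTC on Oct 5.
Add 7 hours and 1 minute leg 1 → 21:01 UTC.
Add 7 hours and 51 minutes layover in Tessaly → 04:52 UTC (Oct 6).
Add 4 hours and 25 minutes leg 2 → 09:17 UTC.
Montevideo is UTC−3:00, so local arrival = 09:17 − 3:00 = 06:17 on Oct 6.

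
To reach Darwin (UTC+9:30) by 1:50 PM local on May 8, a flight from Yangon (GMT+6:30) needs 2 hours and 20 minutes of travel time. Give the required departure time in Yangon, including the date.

Target arrival in UTC: 1:50 PM − 9:30 = 4:20 AM on May 8.
Subtract 2 hours 20 minutes → departure 2:00 AM UTC on May 8.
Yangon is UTC+6:30: 2:00 AM + 6:30 = 8:30 AM on May 8.

8:30 AM on May 8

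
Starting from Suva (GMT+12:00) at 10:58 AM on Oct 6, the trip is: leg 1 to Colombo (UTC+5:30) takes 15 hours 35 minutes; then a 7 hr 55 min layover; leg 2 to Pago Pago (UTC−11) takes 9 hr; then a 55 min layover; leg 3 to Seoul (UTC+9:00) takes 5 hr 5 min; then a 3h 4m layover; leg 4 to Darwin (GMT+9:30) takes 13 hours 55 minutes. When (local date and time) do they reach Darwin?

3:57 PM on October 8

Convert departure to UTC: 10:58 AM − 12:00 = 10:58 PM UTC on Oct 5.
Add 15 hours and 35 minutes leg 1 → 2:33 PM UTC (Oct 6).
Add 7 hours 55 minutes layover in Colombo → 10:28 PM UTC.
Add 9 hours leg 2 → 7:28 AM UTC (Oct 7).
Add 55 minutes layover in Pago Pago → 8:23 AM UTC.
Add 5 hours 5 minutes leg 3 → 1:28 PM UTC.
Add 3 hours and 4 minutes layover in Seoul → 4:32 PM UTC.
Add 13 hours 55 minutes leg 4 → 6:27 AM UTC (Oct 8).
Darwin is UTC+9:30, so local arrival = 6:27 AM + 9:30 = 3:57 PM on Oct 8.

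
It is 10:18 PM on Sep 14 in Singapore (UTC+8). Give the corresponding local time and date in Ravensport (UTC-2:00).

12:18 PM on September 14

Ravensport is 10:00 behind Singapore.
Shift by the zone difference: 10:18 PM − 10:00 = 12:18 PM on Sep 14 in Ravensport.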